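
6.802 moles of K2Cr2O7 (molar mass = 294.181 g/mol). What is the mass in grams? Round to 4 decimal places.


mass = n * M
mass = 6.802 * 294.181
mass = 2001.019162 g, rounded to 4 dp:

2001.0192 g


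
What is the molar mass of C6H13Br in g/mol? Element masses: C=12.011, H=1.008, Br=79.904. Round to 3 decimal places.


M = sum(count * atomic_mass) over atoms.
M = 6*12.011 + 13*1.008 + 1*79.904
M = 72.066 + 13.104 + 79.904
M = 165.074 g/mol, rounded to 3 dp:

165.074 g/mol


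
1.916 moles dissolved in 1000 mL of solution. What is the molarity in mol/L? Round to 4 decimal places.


Convert volume to liters: V_L = V_mL / 1000.
V_L = 1000 / 1000 = 1.0 L
M = n / V_L = 1.916 / 1.0
M = 1.916 mol/L, rounded to 4 dp:

1.9160 mol/L


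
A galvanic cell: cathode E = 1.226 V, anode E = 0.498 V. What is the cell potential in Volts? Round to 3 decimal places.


Standard cell potential: E_cell = E_cathode - E_anode.
E_cell = 1.226 - (0.498)
E_cell = 0.728 V, rounded to 3 dp:

0.728 V


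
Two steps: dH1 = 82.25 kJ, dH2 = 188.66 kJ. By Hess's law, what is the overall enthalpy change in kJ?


Hess's law: enthalpy is a state function, so add the step enthalpies.
dH_total = dH1 + dH2 = 82.25 + (188.66)
dH_total = 270.91 kJ:

270.91 kJ


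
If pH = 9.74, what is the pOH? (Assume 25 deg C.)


At 25 deg C, pH + pOH = 14.
pOH = 14 - pH = 14 - 9.74
pOH = 4.26:

4.26


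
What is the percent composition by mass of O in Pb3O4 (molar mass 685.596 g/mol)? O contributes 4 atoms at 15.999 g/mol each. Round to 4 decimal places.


pct = 100 * (n_elem * M_elem) / M_total
mass_contribution = 4 * 15.999 = 63.996 g/mol
pct = 100 * 63.996 / 685.596
pct = 9.33436018 %, rounded to 4 dp:

9.3344 %


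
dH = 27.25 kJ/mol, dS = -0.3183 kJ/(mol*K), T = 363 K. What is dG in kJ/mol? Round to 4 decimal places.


Gibbs: dG = dH - T*dS (consistent units, dS already in kJ/(mol*K)).
T*dS = 363 * -0.3183 = -115.5429
dG = 27.25 - (-115.5429)
dG = 142.7929 kJ/mol, rounded to 4 dp:

142.7929 kJ/mol


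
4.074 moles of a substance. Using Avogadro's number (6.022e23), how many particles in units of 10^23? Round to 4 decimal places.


N = n * NA, then divide by 1e23 for the requested units.
N / 1e23 = n * 6.022
N / 1e23 = 4.074 * 6.022
N / 1e23 = 24.533628, rounded to 4 dp:

24.5336


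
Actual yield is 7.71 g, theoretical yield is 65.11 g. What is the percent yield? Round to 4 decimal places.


% yield = 100 * actual / theoretical
% yield = 100 * 7.71 / 65.11
% yield = 11.841499 %, rounded to 4 dp:

11.8415 %


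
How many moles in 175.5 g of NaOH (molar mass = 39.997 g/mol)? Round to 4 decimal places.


n = mass / M
n = 175.5 / 39.997
n = 4.38782909 mol, rounded to 4 dp:

4.3878 mol


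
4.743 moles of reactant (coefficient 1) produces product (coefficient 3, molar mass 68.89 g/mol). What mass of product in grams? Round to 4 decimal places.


Use the coefficient ratio to convert reactant moles to product moles, then multiply by the product's molar mass.
moles_P = moles_R * (coeff_P / coeff_R) = 4.743 * (3/1) = 14.229
mass_P = moles_P * M_P = 14.229 * 68.89
mass_P = 980.23581 g, rounded to 4 dp:

980.2358 g


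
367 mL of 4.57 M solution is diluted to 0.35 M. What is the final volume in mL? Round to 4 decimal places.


Dilution: M1*V1 = M2*V2, solve for V2.
V2 = M1*V1 / M2
V2 = 4.57 * 367 / 0.35
V2 = 1677.19 / 0.35
V2 = 4791.97142857 mL, rounded to 4 dp:

4791.9714 mL


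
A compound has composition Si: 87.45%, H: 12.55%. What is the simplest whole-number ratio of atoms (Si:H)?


Assume 100 g of compound, divide each mass% by atomic mass to get moles, then normalize by the smallest to get a raw atom ratio.
Moles per 100 g: Si: 87.45/28.086 = 3.1137, H: 12.55/1.008 = 12.4504
Raw ratio (divide by min = 3.1137): Si: 1.0, H: 3.999
Multiply by 1 to clear fractions: Si: 1.0 ~= 1, H: 3.999 ~= 4
Reduce by GCD to get the simplest whole-number ratio:

1:4


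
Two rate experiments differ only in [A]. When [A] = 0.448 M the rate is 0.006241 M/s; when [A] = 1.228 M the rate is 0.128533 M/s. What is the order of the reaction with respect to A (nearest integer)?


Rate is proportional to [A]^n, so rate2/rate1 = ([A]2/[A]1)^n. Take logs to solve for n.
rate2/rate1 = 0.128533 / 0.006241 = 20.5949
[A]2/[A]1 = 1.228 / 0.448 = 2.7411
n = ln(20.5949) / ln(2.7411) = 3.0
Nearest integer order:

3


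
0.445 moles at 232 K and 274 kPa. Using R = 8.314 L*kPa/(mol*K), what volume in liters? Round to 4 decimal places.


PV = nRT, solve for V = nRT / P.
nRT = 0.445 * 8.314 * 232 = 858.3374
V = 858.3374 / 274
V = 3.13261825 L, rounded to 4 dp:

3.1326 L


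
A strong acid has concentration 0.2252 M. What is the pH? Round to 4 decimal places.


A strong acid dissociates completely, so [H+] equals the given concentration.
pH = -log10([H+]) = -log10(0.2252)
pH = 0.64743161, rounded to 4 dp:

0.6474


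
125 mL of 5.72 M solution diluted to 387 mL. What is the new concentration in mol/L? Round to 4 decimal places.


Dilution: M1*V1 = M2*V2, solve for M2.
M2 = M1*V1 / V2
M2 = 5.72 * 125 / 387
M2 = 715.0 / 387
M2 = 1.84754522 mol/L, rounded to 4 dp:

1.8475 mol/L


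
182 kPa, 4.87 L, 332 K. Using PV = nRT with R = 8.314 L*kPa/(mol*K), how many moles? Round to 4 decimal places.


PV = nRT, solve for n = PV / (RT).
PV = 182 * 4.87 = 886.34
RT = 8.314 * 332 = 2760.248
n = 886.34 / 2760.248
n = 0.32110883 mol, rounded to 4 dp:

0.3211 mol


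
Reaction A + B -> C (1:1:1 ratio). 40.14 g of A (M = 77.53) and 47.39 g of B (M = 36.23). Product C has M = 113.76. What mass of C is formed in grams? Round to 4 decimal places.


Find moles of each reactant; the smaller value is the limiting reagent in a 1:1:1 reaction, so moles_C equals moles of the limiter.
n_A = mass_A / M_A = 40.14 / 77.53 = 0.517735 mol
n_B = mass_B / M_B = 47.39 / 36.23 = 1.308032 mol
Limiting reagent: A (smaller), n_limiting = 0.517735 mol
mass_C = n_limiting * M_C = 0.517735 * 113.76
mass_C = 58.8975336 g, rounded to 4 dp:

58.8975 g


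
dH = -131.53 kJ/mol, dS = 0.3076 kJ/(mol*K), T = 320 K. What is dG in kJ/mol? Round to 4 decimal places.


Gibbs: dG = dH - T*dS (consistent units, dS already in kJ/(mol*K)).
T*dS = 320 * 0.3076 = 98.432
dG = -131.53 - (98.432)
dG = -229.962 kJ/mol, rounded to 4 dp:

-229.9620 kJ/mol


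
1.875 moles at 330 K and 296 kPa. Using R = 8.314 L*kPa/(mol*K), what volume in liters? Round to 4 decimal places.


PV = nRT, solve for V = nRT / P.
nRT = 1.875 * 8.314 * 330 = 5144.2875
V = 5144.2875 / 296
V = 17.37934966 L, rounded to 4 dp:

17.3793 L


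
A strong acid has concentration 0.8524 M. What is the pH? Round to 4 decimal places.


A strong acid dissociates completely, so [H+] equals the given concentration.
pH = -log10([H+]) = -log10(0.8524)
pH = 0.06935656, rounded to 4 dp:

0.0694


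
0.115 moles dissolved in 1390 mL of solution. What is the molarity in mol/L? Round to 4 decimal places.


Convert volume to liters: V_L = V_mL / 1000.
V_L = 1390 / 1000 = 1.39 L
M = n / V_L = 0.115 / 1.39
M = 0.08273381 mol/L, rounded to 4 dp:

0.0827 mol/L


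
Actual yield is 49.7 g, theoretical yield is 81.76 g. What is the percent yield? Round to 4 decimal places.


% yield = 100 * actual / theoretical
% yield = 100 * 49.7 / 81.76
% yield = 60.78767123 %, rounded to 4 dp:

60.7877 %


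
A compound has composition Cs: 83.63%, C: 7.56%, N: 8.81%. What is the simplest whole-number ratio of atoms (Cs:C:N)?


Assume 100 g of compound, divide each mass% by atomic mass to get moles, then normalize by the smallest to get a raw atom ratio.
Moles per 100 g: Cs: 83.63/132.905 = 0.6292, C: 7.56/12.011 = 0.6294, N: 8.81/14.007 = 0.629
Raw ratio (divide by min = 0.629): Cs: 1.0, C: 1.001, N: 1.0
Multiply by 1 to clear fractions: Cs: 1.0 ~= 1, C: 1.001 ~= 1, N: 1.0 ~= 1
Reduce by GCD to get the simplest whole-number ratio:

1:1:1


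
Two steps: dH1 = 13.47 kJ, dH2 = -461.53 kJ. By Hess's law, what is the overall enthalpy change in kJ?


Hess's law: enthalpy is a state function, so add the step enthalpies.
dH_total = dH1 + dH2 = 13.47 + (-461.53)
dH_total = -448.06 kJ:

-448.06 kJ


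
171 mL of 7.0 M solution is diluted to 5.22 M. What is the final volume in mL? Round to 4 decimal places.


Dilution: M1*V1 = M2*V2, solve for V2.
V2 = M1*V1 / M2
V2 = 7.0 * 171 / 5.22
V2 = 1197.0 / 5.22
V2 = 229.31034483 mL, rounded to 4 dp:

229.3103 mL


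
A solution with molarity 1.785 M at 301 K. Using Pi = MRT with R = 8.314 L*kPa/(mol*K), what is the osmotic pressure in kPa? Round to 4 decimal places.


Osmotic pressure (van't Hoff): Pi = M*R*T.
RT = 8.314 * 301 = 2502.514
Pi = 1.785 * 2502.514
Pi = 4466.98749 kPa, rounded to 4 dp:

4466.9875 kPa


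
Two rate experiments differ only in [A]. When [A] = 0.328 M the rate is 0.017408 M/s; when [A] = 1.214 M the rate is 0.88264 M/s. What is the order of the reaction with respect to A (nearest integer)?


Rate is proportional to [A]^n, so rate2/rate1 = ([A]2/[A]1)^n. Take logs to solve for n.
rate2/rate1 = 0.88264 / 0.017408 = 50.7031
[A]2/[A]1 = 1.214 / 0.328 = 3.7012
n = ln(50.7031) / ln(3.7012) = 3.0
Nearest integer order:

3


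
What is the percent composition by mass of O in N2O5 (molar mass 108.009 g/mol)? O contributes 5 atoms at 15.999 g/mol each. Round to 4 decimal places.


pct = 100 * (n_elem * M_elem) / M_total
mass_contribution = 5 * 15.999 = 79.995 g/mol
pct = 100 * 79.995 / 108.009
pct = 74.06327251 %, rounded to 4 dp:

74.0633 %


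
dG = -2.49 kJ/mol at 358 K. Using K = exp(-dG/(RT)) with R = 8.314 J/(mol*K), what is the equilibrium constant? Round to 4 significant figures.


dG is in kJ/mol; multiply by 1000 to match R in J/(mol*K).
RT = 8.314 * 358 = 2976.412 J/mol
exponent = -dG*1000 / (RT) = -(-2.49*1000) / 2976.412 = 0.83657773
K = exp(0.83657773)
K = 2.3084533, rounded to 4 significant figures:

2.308


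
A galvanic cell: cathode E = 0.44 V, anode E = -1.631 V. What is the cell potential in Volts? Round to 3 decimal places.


Standard cell potential: E_cell = E_cathode - E_anode.
E_cell = 0.44 - (-1.631)
E_cell = 2.071 V, rounded to 3 dp:

2.071 V


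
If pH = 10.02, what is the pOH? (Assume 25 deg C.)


At 25 deg C, pH + pOH = 14.
pOH = 14 - pH = 14 - 10.02
pOH = 3.98:

3.98


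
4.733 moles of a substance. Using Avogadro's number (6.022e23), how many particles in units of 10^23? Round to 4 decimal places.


N = n * NA, then divide by 1e23 for the requested units.
N / 1e23 = n * 6.022
N / 1e23 = 4.733 * 6.022
N / 1e23 = 28.502126, rounded to 4 dp:

28.5021


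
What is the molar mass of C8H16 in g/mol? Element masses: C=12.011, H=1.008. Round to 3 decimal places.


M = sum(count * atomic_mass) over atoms.
M = 8*12.011 + 16*1.008
M = 96.088 + 16.128
M = 112.216 g/mol, rounded to 3 dp:

112.216 g/mol


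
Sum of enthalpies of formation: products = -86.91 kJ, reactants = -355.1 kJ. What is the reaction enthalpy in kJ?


dH_rxn = sum(dH_f products) - sum(dH_f reactants)
dH_rxn = -86.91 - (-355.1)
dH_rxn = 268.19 kJ:

268.19 kJ


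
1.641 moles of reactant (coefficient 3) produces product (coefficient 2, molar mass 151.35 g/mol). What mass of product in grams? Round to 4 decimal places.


Use the coefficient ratio to convert reactant moles to product moles, then multiply by the product's molar mass.
moles_P = moles_R * (coeff_P / coeff_R) = 1.641 * (2/3) = 1.094
mass_P = moles_P * M_P = 1.094 * 151.35
mass_P = 165.5769 g, rounded to 4 dp:

165.5769 g


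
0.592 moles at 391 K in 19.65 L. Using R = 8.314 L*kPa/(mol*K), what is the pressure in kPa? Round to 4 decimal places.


PV = nRT, solve for P = nRT / V.
nRT = 0.592 * 8.314 * 391 = 1924.4582
P = 1924.4582 / 19.65
P = 97.93680407 kPa, rounded to 4 dp:

97.9368 kPa


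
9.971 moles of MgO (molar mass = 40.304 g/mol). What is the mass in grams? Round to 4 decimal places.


mass = n * M
mass = 9.971 * 40.304
mass = 401.871184 g, rounded to 4 dp:

401.8712 g


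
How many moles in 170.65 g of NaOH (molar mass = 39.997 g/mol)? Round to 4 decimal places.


n = mass / M
n = 170.65 / 39.997
n = 4.26656999 mol, rounded to 4 dp:

4.2666 mol


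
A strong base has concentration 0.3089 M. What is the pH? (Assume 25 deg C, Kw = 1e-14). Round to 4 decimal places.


A strong base dissociates completely, so [OH-] equals the given concentration.
pOH = -log10([OH-]) = -log10(0.3089) = 0.510182
pH = 14 - pOH = 14 - 0.510182
pH = 13.489818, rounded to 4 dp:

13.4898


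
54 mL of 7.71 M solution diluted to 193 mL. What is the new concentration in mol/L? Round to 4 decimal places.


Dilution: M1*V1 = M2*V2, solve for M2.
M2 = M1*V1 / V2
M2 = 7.71 * 54 / 193
M2 = 416.34 / 193
M2 = 2.15720207 mol/L, rounded to 4 dp:

2.1572 mol/L


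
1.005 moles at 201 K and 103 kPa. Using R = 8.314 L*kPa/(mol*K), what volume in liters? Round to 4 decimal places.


PV = nRT, solve for V = nRT / P.
nRT = 1.005 * 8.314 * 201 = 1679.4696
V = 1679.4696 / 103
V = 16.3055301 L, rounded to 4 dp:

16.3055 L


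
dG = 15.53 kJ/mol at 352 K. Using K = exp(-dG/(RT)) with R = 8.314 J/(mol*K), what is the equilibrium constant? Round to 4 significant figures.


dG is in kJ/mol; multiply by 1000 to match R in J/(mol*K).
RT = 8.314 * 352 = 2926.528 J/mol
exponent = -dG*1000 / (RT) = -(15.53*1000) / 2926.528 = -5.30662956
K = exp(-5.30662956)
K = 0.0049586113, rounded to 4 significant figures:

0.004959


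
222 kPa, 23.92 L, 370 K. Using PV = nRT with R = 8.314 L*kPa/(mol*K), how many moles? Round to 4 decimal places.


PV = nRT, solve for n = PV / (RT).
PV = 222 * 23.92 = 5310.24
RT = 8.314 * 370 = 3076.18
n = 5310.24 / 3076.18
n = 1.72624489 mol, rounded to 4 dp:

1.7262 mol


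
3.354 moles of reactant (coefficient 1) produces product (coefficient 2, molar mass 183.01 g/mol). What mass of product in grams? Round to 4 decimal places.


Use the coefficient ratio to convert reactant moles to product moles, then multiply by the product's molar mass.
moles_P = moles_R * (coeff_P / coeff_R) = 3.354 * (2/1) = 6.708
mass_P = moles_P * M_P = 6.708 * 183.01
mass_P = 1227.63108 g, rounded to 4 dp:

1227.6311 g


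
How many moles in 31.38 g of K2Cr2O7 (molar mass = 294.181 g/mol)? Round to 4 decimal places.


n = mass / M
n = 31.38 / 294.181
n = 0.10666902 mol, rounded to 4 dp:

0.1067 mol


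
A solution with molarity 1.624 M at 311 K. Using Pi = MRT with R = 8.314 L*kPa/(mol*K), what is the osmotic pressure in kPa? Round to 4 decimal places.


Osmotic pressure (van't Hoff): Pi = M*R*T.
RT = 8.314 * 311 = 2585.654
Pi = 1.624 * 2585.654
Pi = 4199.102096 kPa, rounded to 4 dp:

4199.1021 kPa


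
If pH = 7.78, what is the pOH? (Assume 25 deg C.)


At 25 deg C, pH + pOH = 14.
pOH = 14 - pH = 14 - 7.78
pOH = 6.22:

6.22


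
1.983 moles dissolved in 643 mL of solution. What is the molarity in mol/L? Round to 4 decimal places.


Convert volume to liters: V_L = V_mL / 1000.
V_L = 643 / 1000 = 0.643 L
M = n / V_L = 1.983 / 0.643
M = 3.08398134 mol/L, rounded to 4 dp:

3.0840 mol/L


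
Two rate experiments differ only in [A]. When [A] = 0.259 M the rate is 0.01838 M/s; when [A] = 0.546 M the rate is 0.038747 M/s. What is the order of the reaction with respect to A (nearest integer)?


Rate is proportional to [A]^n, so rate2/rate1 = ([A]2/[A]1)^n. Take logs to solve for n.
rate2/rate1 = 0.038747 / 0.01838 = 2.1081
[A]2/[A]1 = 0.546 / 0.259 = 2.1081
n = ln(2.1081) / ln(2.1081) = 1.0
Nearest integer order:

1


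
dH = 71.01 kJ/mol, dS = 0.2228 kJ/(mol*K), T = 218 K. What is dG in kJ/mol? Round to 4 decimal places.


Gibbs: dG = dH - T*dS (consistent units, dS already in kJ/(mol*K)).
T*dS = 218 * 0.2228 = 48.5704
dG = 71.01 - (48.5704)
dG = 22.4396 kJ/mol, rounded to 4 dp:

22.4396 kJ/mol


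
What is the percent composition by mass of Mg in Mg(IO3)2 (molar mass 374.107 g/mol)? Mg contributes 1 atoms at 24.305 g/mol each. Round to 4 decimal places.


pct = 100 * (n_elem * M_elem) / M_total
mass_contribution = 1 * 24.305 = 24.305 g/mol
pct = 100 * 24.305 / 374.107
pct = 6.49680439 %, rounded to 4 dp:

6.4968 %


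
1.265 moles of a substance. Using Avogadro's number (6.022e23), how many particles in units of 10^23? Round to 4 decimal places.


N = n * NA, then divide by 1e23 for the requested units.
N / 1e23 = n * 6.022
N / 1e23 = 1.265 * 6.022
N / 1e23 = 7.61783, rounded to 4 dp:

7.6178


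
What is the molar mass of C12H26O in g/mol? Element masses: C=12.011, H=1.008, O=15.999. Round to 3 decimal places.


M = sum(count * atomic_mass) over atoms.
M = 12*12.011 + 26*1.008 + 1*15.999
M = 144.132 + 26.208 + 15.999
M = 186.339 g/mol, rounded to 3 dp:

186.339 g/mol


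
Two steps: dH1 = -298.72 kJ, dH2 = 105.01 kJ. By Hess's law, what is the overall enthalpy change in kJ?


Hess's law: enthalpy is a state function, so add the step enthalpies.
dH_total = dH1 + dH2 = -298.72 + (105.01)
dH_total = -193.71 kJ:

-193.71 kJ


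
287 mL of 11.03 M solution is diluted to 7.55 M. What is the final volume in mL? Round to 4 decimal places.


Dilution: M1*V1 = M2*V2, solve for V2.
V2 = M1*V1 / M2
V2 = 11.03 * 287 / 7.55
V2 = 3165.61 / 7.55
V2 = 419.28609272 mL, rounded to 4 dp:

419.2861 mL


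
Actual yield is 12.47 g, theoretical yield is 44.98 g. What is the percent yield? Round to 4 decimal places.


% yield = 100 * actual / theoretical
% yield = 100 * 12.47 / 44.98
% yield = 27.72343264 %, rounded to 4 dp:

27.7234 %


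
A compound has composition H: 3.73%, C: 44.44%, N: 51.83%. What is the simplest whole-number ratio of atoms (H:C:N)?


Assume 100 g of compound, divide each mass% by atomic mass to get moles, then normalize by the smallest to get a raw atom ratio.
Moles per 100 g: H: 3.73/1.008 = 3.7004, C: 44.44/12.011 = 3.6999, N: 51.83/14.007 = 3.7003
Raw ratio (divide by min = 3.6999): H: 1.0, C: 1.0, N: 1.0
Multiply by 1 to clear fractions: H: 1.0 ~= 1, C: 1.0 ~= 1, N: 1.0 ~= 1
Reduce by GCD to get the simplest whole-number ratio:

1:1:1


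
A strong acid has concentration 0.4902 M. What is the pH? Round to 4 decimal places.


A strong acid dissociates completely, so [H+] equals the given concentration.
pH = -log10([H+]) = -log10(0.4902)
pH = 0.30962669, rounded to 4 dp:

0.3096


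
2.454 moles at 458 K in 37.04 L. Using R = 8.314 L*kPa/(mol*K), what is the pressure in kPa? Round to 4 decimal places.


PV = nRT, solve for P = nRT / V.
nRT = 2.454 * 8.314 * 458 = 9344.3706
P = 9344.3706 / 37.04
P = 252.27782397 kPa, rounded to 4 dp:

252.2778 kPa


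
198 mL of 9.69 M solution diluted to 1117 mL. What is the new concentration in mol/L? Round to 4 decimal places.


Dilution: M1*V1 = M2*V2, solve for M2.
M2 = M1*V1 / V2
M2 = 9.69 * 198 / 1117
M2 = 1918.62 / 1117
M2 = 1.71765443 mol/L, rounded to 4 dp:

1.7177 mol/L


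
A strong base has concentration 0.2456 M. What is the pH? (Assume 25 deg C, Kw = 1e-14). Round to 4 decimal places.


A strong base dissociates completely, so [OH-] equals the given concentration.
pOH = -log10([OH-]) = -log10(0.2456) = 0.609772
pH = 14 - pOH = 14 - 0.609772
pH = 13.390228, rounded to 4 dp:

13.3902


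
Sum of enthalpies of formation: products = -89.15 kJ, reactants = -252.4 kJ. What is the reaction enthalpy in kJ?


dH_rxn = sum(dH_f products) - sum(dH_f reactants)
dH_rxn = -89.15 - (-252.4)
dH_rxn = 163.25 kJ:

163.25 kJ


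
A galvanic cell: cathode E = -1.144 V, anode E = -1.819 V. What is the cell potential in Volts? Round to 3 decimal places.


Standard cell potential: E_cell = E_cathode - E_anode.
E_cell = -1.144 - (-1.819)
E_cell = 0.675 V, rounded to 3 dp:

0.675 V


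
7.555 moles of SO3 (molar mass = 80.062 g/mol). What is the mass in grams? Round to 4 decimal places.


mass = n * M
mass = 7.555 * 80.062
mass = 604.86841 g, rounded to 4 dp:

604.8684 g


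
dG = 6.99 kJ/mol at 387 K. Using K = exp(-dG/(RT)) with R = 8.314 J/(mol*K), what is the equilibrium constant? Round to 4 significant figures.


dG is in kJ/mol; multiply by 1000 to match R in J/(mol*K).
RT = 8.314 * 387 = 3217.518 J/mol
exponent = -dG*1000 / (RT) = -(6.99*1000) / 3217.518 = -2.17248202
K = exp(-2.17248202)
K = 0.11389458, rounded to 4 significant figures:

0.1139


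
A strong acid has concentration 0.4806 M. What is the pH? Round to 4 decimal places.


A strong acid dissociates completely, so [H+] equals the given concentration.
pH = -log10([H+]) = -log10(0.4806)
pH = 0.31821623, rounded to 4 dp:

0.3182


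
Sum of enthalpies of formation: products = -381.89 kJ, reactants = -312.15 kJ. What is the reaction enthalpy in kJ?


dH_rxn = sum(dH_f products) - sum(dH_f reactants)
dH_rxn = -381.89 - (-312.15)
dH_rxn = -69.74 kJ:

-69.74 kJ


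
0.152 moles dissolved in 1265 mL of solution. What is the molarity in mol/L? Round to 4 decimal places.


Convert volume to liters: V_L = V_mL / 1000.
V_L = 1265 / 1000 = 1.265 L
M = n / V_L = 0.152 / 1.265
M = 0.1201581 mol/L, rounded to 4 dp:

0.1202 mol/L


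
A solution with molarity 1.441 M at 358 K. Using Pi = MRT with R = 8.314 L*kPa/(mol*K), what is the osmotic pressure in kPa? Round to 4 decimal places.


Osmotic pressure (van't Hoff): Pi = M*R*T.
RT = 8.314 * 358 = 2976.412
Pi = 1.441 * 2976.412
Pi = 4289.009692 kPa, rounded to 4 dp:

4289.0097 kPa


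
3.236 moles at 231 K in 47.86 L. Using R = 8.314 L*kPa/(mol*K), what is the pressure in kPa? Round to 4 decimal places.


PV = nRT, solve for P = nRT / V.
nRT = 3.236 * 8.314 * 231 = 6214.848
P = 6214.848 / 47.86
P = 129.854743 kPa, rounded to 4 dp:

129.8547 kPa


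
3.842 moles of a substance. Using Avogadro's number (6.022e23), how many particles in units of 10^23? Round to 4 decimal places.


N = n * NA, then divide by 1e23 for the requested units.
N / 1e23 = n * 6.022
N / 1e23 = 3.842 * 6.022
N / 1e23 = 23.136524, rounded to 4 dp:

23.1365


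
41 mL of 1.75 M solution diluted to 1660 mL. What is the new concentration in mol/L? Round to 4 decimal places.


Dilution: M1*V1 = M2*V2, solve for M2.
M2 = M1*V1 / V2
M2 = 1.75 * 41 / 1660
M2 = 71.75 / 1660
M2 = 0.04322289 mol/L, rounded to 4 dp:

0.0432 mol/L


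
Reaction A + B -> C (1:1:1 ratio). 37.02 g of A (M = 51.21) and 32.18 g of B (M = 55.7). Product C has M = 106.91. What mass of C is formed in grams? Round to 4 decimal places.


Find moles of each reactant; the smaller value is the limiting reagent in a 1:1:1 reaction, so moles_C equals moles of the limiter.
n_A = mass_A / M_A = 37.02 / 51.21 = 0.722906 mol
n_B = mass_B / M_B = 32.18 / 55.7 = 0.577738 mol
Limiting reagent: B (smaller), n_limiting = 0.577738 mol
mass_C = n_limiting * M_C = 0.577738 * 106.91
mass_C = 61.76596958 g, rounded to 4 dp:

61.7660 g


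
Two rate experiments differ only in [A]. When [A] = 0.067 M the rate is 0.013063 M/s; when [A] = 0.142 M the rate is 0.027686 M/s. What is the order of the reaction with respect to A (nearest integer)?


Rate is proportional to [A]^n, so rate2/rate1 = ([A]2/[A]1)^n. Take logs to solve for n.
rate2/rate1 = 0.027686 / 0.013063 = 2.1194
[A]2/[A]1 = 0.142 / 0.067 = 2.1194
n = ln(2.1194) / ln(2.1194) = 1.0
Nearest integer order:

1


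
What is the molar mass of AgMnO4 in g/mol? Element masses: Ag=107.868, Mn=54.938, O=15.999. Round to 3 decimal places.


M = sum(count * atomic_mass) over atoms.
M = 1*107.868 + 1*54.938 + 4*15.999
M = 107.868 + 54.938 + 63.996
M = 226.802 g/mol, rounded to 3 dp:

226.802 g/mol


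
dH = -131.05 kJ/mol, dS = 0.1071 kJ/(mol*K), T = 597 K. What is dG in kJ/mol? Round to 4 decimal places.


Gibbs: dG = dH - T*dS (consistent units, dS already in kJ/(mol*K)).
T*dS = 597 * 0.1071 = 63.9387
dG = -131.05 - (63.9387)
dG = -194.9887 kJ/mol, rounded to 4 dp:

-194.9887 kJ/mol


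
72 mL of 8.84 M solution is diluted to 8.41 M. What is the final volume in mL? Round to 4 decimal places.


Dilution: M1*V1 = M2*V2, solve for V2.
V2 = M1*V1 / M2
V2 = 8.84 * 72 / 8.41
V2 = 636.48 / 8.41
V2 = 75.68133175 mL, rounded to 4 dp:

75.6813 mL


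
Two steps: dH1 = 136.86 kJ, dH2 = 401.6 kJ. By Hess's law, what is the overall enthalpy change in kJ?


Hess's law: enthalpy is a state function, so add the step enthalpies.
dH_total = dH1 + dH2 = 136.86 + (401.6)
dH_total = 538.46 kJ:

538.46 kJ


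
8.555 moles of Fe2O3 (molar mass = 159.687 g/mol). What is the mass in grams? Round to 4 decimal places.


mass = n * M
mass = 8.555 * 159.687
mass = 1366.122285 g, rounded to 4 dp:

1366.1223 g


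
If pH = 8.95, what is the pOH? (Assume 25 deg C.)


At 25 deg C, pH + pOH = 14.
pOH = 14 - pH = 14 - 8.95
pOH = 5.05:

5.05


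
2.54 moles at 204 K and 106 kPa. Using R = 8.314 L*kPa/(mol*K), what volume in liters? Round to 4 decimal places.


PV = nRT, solve for V = nRT / P.
nRT = 2.54 * 8.314 * 204 = 4307.9822
V = 4307.9822 / 106
V = 40.64134151 L, rounded to 4 dp:

40.6413 L


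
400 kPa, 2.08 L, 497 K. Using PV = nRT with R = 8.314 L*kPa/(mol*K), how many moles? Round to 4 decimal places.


PV = nRT, solve for n = PV / (RT).
PV = 400 * 2.08 = 832.0
RT = 8.314 * 497 = 4132.058
n = 832.0 / 4132.058
n = 0.20135245 mol, rounded to 4 dp:

0.2014 mol


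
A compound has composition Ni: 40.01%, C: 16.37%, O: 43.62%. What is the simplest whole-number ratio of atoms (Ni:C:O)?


Assume 100 g of compound, divide each mass% by atomic mass to get moles, then normalize by the smallest to get a raw atom ratio.
Moles per 100 g: Ni: 40.01/58.693 = 0.6817, C: 16.37/12.011 = 1.3629, O: 43.62/15.999 = 2.7264
Raw ratio (divide by min = 0.6817): Ni: 1.0, C: 1.999, O: 4.0
Multiply by 1 to clear fractions: Ni: 1.0 ~= 1, C: 1.999 ~= 2, O: 4.0 ~= 4
Reduce by GCD to get the simplest whole-number ratio:

1:2:4


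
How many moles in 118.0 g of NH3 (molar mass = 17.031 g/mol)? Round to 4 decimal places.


n = mass / M
n = 118.0 / 17.031
n = 6.92854207 mol, rounded to 4 dp:

6.9285 mol


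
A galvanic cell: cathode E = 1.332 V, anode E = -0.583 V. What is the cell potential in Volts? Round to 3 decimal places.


Standard cell potential: E_cell = E_cathode - E_anode.
E_cell = 1.332 - (-0.583)
E_cell = 1.915 V, rounded to 3 dp:

1.915 V


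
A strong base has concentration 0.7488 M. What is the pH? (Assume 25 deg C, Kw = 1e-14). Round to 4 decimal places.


A strong base dissociates completely, so [OH-] equals the given concentration.
pOH = -log10([OH-]) = -log10(0.7488) = 0.125634
pH = 14 - pOH = 14 - 0.125634
pH = 13.874366, rounded to 4 dp:

13.8744


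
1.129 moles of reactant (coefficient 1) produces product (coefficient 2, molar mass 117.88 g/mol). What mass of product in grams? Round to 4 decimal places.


Use the coefficient ratio to convert reactant moles to product moles, then multiply by the product's molar mass.
moles_P = moles_R * (coeff_P / coeff_R) = 1.129 * (2/1) = 2.258
mass_P = moles_P * M_P = 2.258 * 117.88
mass_P = 266.17304 g, rounded to 4 dp:

266.1730 g


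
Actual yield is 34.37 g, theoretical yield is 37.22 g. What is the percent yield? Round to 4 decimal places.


% yield = 100 * actual / theoretical
% yield = 100 * 34.37 / 37.22
% yield = 92.34282644 %, rounded to 4 dp:

92.3428 %


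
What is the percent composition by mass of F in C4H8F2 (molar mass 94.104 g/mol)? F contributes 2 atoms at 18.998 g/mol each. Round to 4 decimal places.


pct = 100 * (n_elem * M_elem) / M_total
mass_contribution = 2 * 18.998 = 37.996 g/mol
pct = 100 * 37.996 / 94.104
pct = 40.37660461 %, rounded to 4 dp:

40.3766 %


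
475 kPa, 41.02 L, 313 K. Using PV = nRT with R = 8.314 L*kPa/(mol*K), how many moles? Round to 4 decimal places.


PV = nRT, solve for n = PV / (RT).
PV = 475 * 41.02 = 19484.5
RT = 8.314 * 313 = 2602.282
n = 19484.5 / 2602.282
n = 7.48746677 mol, rounded to 4 dp:

7.4875 mol


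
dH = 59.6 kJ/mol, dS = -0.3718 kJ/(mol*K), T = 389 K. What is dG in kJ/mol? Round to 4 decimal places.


Gibbs: dG = dH - T*dS (consistent units, dS already in kJ/(mol*K)).
T*dS = 389 * -0.3718 = -144.6302
dG = 59.6 - (-144.6302)
dG = 204.2302 kJ/mol, rounded to 4 dp:

204.2302 kJ/mol


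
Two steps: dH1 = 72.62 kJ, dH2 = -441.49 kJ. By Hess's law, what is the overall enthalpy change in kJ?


Hess's law: enthalpy is a state function, so add the step enthalpies.
dH_total = dH1 + dH2 = 72.62 + (-441.49)
dH_total = -368.87 kJ:

-368.87 kJ


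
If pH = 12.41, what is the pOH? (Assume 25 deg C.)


At 25 deg C, pH + pOH = 14.
pOH = 14 - pH = 14 - 12.41
pOH = 1.59:

1.59


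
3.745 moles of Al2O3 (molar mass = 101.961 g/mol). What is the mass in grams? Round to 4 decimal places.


mass = n * M
mass = 3.745 * 101.961
mass = 381.843945 g, rounded to 4 dp:

381.8439 g


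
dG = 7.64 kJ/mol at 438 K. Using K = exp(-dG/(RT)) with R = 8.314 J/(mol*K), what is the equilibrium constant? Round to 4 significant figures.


dG is in kJ/mol; multiply by 1000 to match R in J/(mol*K).
RT = 8.314 * 438 = 3641.532 J/mol
exponent = -dG*1000 / (RT) = -(7.64*1000) / 3641.532 = -2.09801809
K = exp(-2.09801809)
K = 0.12269937, rounded to 4 significant figures:

0.1227


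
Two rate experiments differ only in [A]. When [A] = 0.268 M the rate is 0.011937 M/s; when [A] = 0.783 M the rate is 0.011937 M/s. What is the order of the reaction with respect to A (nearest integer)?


Rate is proportional to [A]^n, so rate2/rate1 = ([A]2/[A]1)^n. Take logs to solve for n.
rate2/rate1 = 0.011937 / 0.011937 = 1.0
[A]2/[A]1 = 0.783 / 0.268 = 2.9216
n = ln(1.0) / ln(2.9216) = 0.0
Nearest integer order:

0


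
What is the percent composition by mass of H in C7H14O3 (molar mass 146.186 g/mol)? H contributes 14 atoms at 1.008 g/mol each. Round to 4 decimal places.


pct = 100 * (n_elem * M_elem) / M_total
mass_contribution = 14 * 1.008 = 14.112 g/mol
pct = 100 * 14.112 / 146.186
pct = 9.65345519 %, rounded to 4 dp:

9.6535 %


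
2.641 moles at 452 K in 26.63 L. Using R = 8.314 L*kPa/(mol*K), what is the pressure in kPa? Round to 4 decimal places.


PV = nRT, solve for P = nRT / V.
nRT = 2.641 * 8.314 * 452 = 9924.6878
P = 9924.6878 / 26.63
P = 372.68823883 kPa, rounded to 4 dp:

372.6882 kPa


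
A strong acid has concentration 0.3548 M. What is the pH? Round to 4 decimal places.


A strong acid dissociates completely, so [H+] equals the given concentration.
pH = -log10([H+]) = -log10(0.3548)
pH = 0.45001639, rounded to 4 dp:

0.4500


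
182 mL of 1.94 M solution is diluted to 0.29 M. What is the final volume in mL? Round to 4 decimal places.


Dilution: M1*V1 = M2*V2, solve for V2.
V2 = M1*V1 / M2
V2 = 1.94 * 182 / 0.29
V2 = 353.08 / 0.29
V2 = 1217.51724138 mL, rounded to 4 dp:

1217.5172 mL


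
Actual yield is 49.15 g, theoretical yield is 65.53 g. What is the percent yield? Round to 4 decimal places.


% yield = 100 * actual / theoretical
% yield = 100 * 49.15 / 65.53
% yield = 75.00381505 %, rounded to 4 dp:

75.0038 %


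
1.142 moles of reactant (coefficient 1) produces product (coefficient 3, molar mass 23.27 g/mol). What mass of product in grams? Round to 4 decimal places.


Use the coefficient ratio to convert reactant moles to product moles, then multiply by the product's molar mass.
moles_P = moles_R * (coeff_P / coeff_R) = 1.142 * (3/1) = 3.426
mass_P = moles_P * M_P = 3.426 * 23.27
mass_P = 79.72302 g, rounded to 4 dp:

79.7230 g


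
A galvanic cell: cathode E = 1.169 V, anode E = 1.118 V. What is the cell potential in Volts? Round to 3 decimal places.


Standard cell potential: E_cell = E_cathode - E_anode.
E_cell = 1.169 - (1.118)
E_cell = 0.051 V, rounded to 3 dp:

0.051 V


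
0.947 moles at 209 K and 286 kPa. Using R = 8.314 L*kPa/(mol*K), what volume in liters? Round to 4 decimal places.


PV = nRT, solve for V = nRT / P.
nRT = 0.947 * 8.314 * 209 = 1645.5318
V = 1645.5318 / 286
V = 5.75360769 L, rounded to 4 dp:

5.7536 L


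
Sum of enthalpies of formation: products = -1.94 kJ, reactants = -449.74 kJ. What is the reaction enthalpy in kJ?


dH_rxn = sum(dH_f products) - sum(dH_f reactants)
dH_rxn = -1.94 - (-449.74)
dH_rxn = 447.8 kJ:

447.80 kJ


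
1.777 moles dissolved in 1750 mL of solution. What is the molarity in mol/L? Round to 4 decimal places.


Convert volume to liters: V_L = V_mL / 1000.
V_L = 1750 / 1000 = 1.75 L
M = n / V_L = 1.777 / 1.75
M = 1.01542857 mol/L, rounded to 4 dp:

1.0154 mol/L


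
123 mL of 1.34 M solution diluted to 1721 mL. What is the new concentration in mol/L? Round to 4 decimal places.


Dilution: M1*V1 = M2*V2, solve for M2.
M2 = M1*V1 / V2
M2 = 1.34 * 123 / 1721
M2 = 164.82 / 1721
M2 = 0.0957699 mol/L, rounded to 4 dp:

0.0958 mol/L


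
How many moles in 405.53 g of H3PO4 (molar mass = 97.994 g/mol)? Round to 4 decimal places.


n = mass / M
n = 405.53 / 97.994
n = 4.13831459 mol, rounded to 4 dp:

4.1383 mol


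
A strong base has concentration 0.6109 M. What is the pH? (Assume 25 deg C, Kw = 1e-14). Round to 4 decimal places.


A strong base dissociates completely, so [OH-] equals the given concentration.
pOH = -log10([OH-]) = -log10(0.6109) = 0.21403
pH = 14 - pOH = 14 - 0.21403
pH = 13.78597, rounded to 4 dp:

13.7860


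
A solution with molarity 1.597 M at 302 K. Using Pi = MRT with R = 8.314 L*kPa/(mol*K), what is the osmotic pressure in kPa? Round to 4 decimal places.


Osmotic pressure (van't Hoff): Pi = M*R*T.
RT = 8.314 * 302 = 2510.828
Pi = 1.597 * 2510.828
Pi = 4009.792316 kPa, rounded to 4 dp:

4009.7923 kPa


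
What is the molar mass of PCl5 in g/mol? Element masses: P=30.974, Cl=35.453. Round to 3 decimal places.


M = sum(count * atomic_mass) over atoms.
M = 1*30.974 + 5*35.453
M = 30.974 + 177.265
M = 208.239 g/mol, rounded to 3 dp:

208.239 g/mol


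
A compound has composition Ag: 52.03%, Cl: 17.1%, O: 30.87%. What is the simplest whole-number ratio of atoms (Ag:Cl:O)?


Assume 100 g of compound, divide each mass% by atomic mass to get moles, then normalize by the smallest to get a raw atom ratio.
Moles per 100 g: Ag: 52.03/107.868 = 0.4823, Cl: 17.1/35.453 = 0.4823, O: 30.87/15.999 = 1.9295
Raw ratio (divide by min = 0.4823): Ag: 1.0, Cl: 1.0, O: 4.0
Multiply by 1 to clear fractions: Ag: 1.0 ~= 1, Cl: 1.0 ~= 1, O: 4.0 ~= 4
Reduce by GCD to get the simplest whole-number ratio:

1:1:4


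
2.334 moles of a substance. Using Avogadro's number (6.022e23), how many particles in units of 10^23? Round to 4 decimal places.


N = n * NA, then divide by 1e23 for the requested units.
N / 1e23 = n * 6.022
N / 1e23 = 2.334 * 6.022
N / 1e23 = 14.055348, rounded to 4 dp:

14.0553


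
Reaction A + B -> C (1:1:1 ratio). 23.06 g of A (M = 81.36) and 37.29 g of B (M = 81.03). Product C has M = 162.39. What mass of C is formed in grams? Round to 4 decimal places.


Find moles of each reactant; the smaller value is the limiting reagent in a 1:1:1 reaction, so moles_C equals moles of the limiter.
n_A = mass_A / M_A = 23.06 / 81.36 = 0.283432 mol
n_B = mass_B / M_B = 37.29 / 81.03 = 0.4602 mol
Limiting reagent: A (smaller), n_limiting = 0.283432 mol
mass_C = n_limiting * M_C = 0.283432 * 162.39
mass_C = 46.02652248 g, rounded to 4 dp:

46.0265 g


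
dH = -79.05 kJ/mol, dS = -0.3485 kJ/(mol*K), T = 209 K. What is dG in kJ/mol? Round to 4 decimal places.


Gibbs: dG = dH - T*dS (consistent units, dS already in kJ/(mol*K)).
T*dS = 209 * -0.3485 = -72.8365
dG = -79.05 - (-72.8365)
dG = -6.2135 kJ/mol, rounded to 4 dp:

-6.2135 kJ/mol


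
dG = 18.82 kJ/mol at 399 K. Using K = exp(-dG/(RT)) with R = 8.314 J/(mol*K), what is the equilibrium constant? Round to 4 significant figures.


dG is in kJ/mol; multiply by 1000 to match R in J/(mol*K).
RT = 8.314 * 399 = 3317.286 J/mol
exponent = -dG*1000 / (RT) = -(18.82*1000) / 3317.286 = -5.67331246
K = exp(-5.67331246)
K = 0.0034364633, rounded to 4 significant figures:

0.003436


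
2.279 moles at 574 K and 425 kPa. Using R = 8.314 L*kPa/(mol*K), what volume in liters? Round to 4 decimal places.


PV = nRT, solve for V = nRT / P.
nRT = 2.279 * 8.314 * 574 = 10875.9258
V = 10875.9258 / 425
V = 25.59041365 L, rounded to 4 dp:

25.5904 L


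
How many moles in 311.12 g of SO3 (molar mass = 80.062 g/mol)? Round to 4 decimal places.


n = mass / M
n = 311.12 / 80.062
n = 3.88598836 mol, rounded to 4 dp:

3.8860 mol


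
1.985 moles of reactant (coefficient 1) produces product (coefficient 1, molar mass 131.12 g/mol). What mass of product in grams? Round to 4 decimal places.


Use the coefficient ratio to convert reactant moles to product moles, then multiply by the product's molar mass.
moles_P = moles_R * (coeff_P / coeff_R) = 1.985 * (1/1) = 1.985
mass_P = moles_P * M_P = 1.985 * 131.12
mass_P = 260.2732 g, rounded to 4 dp:

260.2732 g


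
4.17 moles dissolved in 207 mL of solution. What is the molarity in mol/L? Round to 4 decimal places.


Convert volume to liters: V_L = V_mL / 1000.
V_L = 207 / 1000 = 0.207 L
M = n / V_L = 4.17 / 0.207
M = 20.14492754 mol/L, rounded to 4 dp:

20.1449 mol/L


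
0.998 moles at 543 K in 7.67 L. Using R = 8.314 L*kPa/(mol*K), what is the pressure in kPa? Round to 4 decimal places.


PV = nRT, solve for P = nRT / V.
nRT = 0.998 * 8.314 * 543 = 4505.473
P = 4505.473 / 7.67
P = 587.41499348 kPa, rounded to 4 dp:

587.4150 kPa


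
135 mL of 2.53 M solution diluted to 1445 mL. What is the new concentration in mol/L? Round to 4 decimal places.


Dilution: M1*V1 = M2*V2, solve for M2.
M2 = M1*V1 / V2
M2 = 2.53 * 135 / 1445
M2 = 341.55 / 1445
M2 = 0.23636678 mol/L, rounded to 4 dp:

0.2364 mol/L


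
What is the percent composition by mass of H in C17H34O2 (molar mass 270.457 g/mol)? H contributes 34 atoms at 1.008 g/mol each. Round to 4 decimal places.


pct = 100 * (n_elem * M_elem) / M_total
mass_contribution = 34 * 1.008 = 34.272 g/mol
pct = 100 * 34.272 / 270.457
pct = 12.67188499 %, rounded to 4 dp:

12.6719 %


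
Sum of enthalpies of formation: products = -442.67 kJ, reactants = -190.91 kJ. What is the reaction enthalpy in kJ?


dH_rxn = sum(dH_f products) - sum(dH_f reactants)
dH_rxn = -442.67 - (-190.91)
dH_rxn = -251.76 kJ:

-251.76 kJ


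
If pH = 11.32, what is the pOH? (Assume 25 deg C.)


At 25 deg C, pH + pOH = 14.
pOH = 14 - pH = 14 - 11.32
pOH = 2.68:

2.68


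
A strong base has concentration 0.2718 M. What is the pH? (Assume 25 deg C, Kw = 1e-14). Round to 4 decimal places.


A strong base dissociates completely, so [OH-] equals the given concentration.
pOH = -log10([OH-]) = -log10(0.2718) = 0.565751
pH = 14 - pOH = 14 - 0.565751
pH = 13.434249, rounded to 4 dp:

13.4342


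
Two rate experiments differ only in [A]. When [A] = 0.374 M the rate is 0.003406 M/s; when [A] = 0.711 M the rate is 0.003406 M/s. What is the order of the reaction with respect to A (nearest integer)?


Rate is proportional to [A]^n, so rate2/rate1 = ([A]2/[A]1)^n. Take logs to solve for n.
rate2/rate1 = 0.003406 / 0.003406 = 1.0
[A]2/[A]1 = 0.711 / 0.374 = 1.9011
n = ln(1.0) / ln(1.9011) = 0.0
Nearest integer order:

0


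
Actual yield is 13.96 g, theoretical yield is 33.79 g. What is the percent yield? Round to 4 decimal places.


% yield = 100 * actual / theoretical
% yield = 100 * 13.96 / 33.79
% yield = 41.31399822 %, rounded to 4 dp:

41.3140 %


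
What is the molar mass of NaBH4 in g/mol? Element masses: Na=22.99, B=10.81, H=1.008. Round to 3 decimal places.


M = sum(count * atomic_mass) over atoms.
M = 1*22.99 + 1*10.81 + 4*1.008
M = 22.99 + 10.81 + 4.032
M = 37.832 g/mol, rounded to 3 dp:

37.832 g/mol


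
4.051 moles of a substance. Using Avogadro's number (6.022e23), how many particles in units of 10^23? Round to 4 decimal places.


N = n * NA, then divide by 1e23 for the requested units.
N / 1e23 = n * 6.022
N / 1e23 = 4.051 * 6.022
N / 1e23 = 24.395122, rounded to 4 dp:

24.3951


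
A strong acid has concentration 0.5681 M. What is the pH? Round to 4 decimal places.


A strong acid dissociates completely, so [H+] equals the given concentration.
pH = -log10([H+]) = -log10(0.5681)
pH = 0.24557521, rounded to 4 dp:

0.2456
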